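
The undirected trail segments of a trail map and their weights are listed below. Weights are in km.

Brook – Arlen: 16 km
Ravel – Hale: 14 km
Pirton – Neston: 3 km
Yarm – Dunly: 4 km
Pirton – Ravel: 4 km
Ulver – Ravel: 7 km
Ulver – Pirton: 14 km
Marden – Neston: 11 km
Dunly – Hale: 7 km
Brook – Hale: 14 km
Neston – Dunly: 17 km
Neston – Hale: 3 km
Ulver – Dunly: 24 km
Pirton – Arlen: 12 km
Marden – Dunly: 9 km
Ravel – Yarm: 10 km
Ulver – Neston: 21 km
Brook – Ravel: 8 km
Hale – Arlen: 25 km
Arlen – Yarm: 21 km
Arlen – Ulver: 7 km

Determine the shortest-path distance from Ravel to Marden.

18 km

Shortest distances from Ravel:
Ravel: 0
Pirton: 4  (via Ravel)
Neston: 7  (via Pirton)
Ulver: 7  (via Ravel)
Brook: 8  (via Ravel)
Hale: 10  (via Neston)
Yarm: 10  (via Ravel)
Dunly: 14  (via Yarm)
Arlen: 14  (via Ulver)
Marden: 18  (via Neston)
Shortest route: Ravel → Pirton → Neston → Marden = 18 km.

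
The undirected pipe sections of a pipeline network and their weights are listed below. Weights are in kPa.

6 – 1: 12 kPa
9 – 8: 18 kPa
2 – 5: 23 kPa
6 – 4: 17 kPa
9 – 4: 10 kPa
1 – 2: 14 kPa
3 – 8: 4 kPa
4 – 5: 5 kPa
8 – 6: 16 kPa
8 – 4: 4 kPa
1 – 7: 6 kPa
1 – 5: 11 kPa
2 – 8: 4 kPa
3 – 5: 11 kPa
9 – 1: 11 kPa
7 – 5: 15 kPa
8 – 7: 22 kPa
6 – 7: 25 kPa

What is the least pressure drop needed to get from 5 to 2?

Settle nodes by increasing distance from 5:
5: 0
4: 5  (via 5)
8: 9  (via 4)
1: 11  (via 5)
3: 11  (via 5)
2: 13  (via 8)
Shortest route: 5–4–8–2 = 13 kPa.

13 kPa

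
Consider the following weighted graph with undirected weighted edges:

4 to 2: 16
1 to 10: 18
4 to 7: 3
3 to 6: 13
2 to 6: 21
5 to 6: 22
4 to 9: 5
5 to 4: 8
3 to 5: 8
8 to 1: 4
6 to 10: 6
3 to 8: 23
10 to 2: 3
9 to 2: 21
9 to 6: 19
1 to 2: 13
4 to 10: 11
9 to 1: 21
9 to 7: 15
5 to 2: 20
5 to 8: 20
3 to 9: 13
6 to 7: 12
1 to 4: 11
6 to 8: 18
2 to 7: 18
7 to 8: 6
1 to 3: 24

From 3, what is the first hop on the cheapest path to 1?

Compare a few routes:
3 → 5 → 4 → 1: 8+8+11 = 27
3 → 9 → 4 → 1: 13+5+11 = 29
3 → 8 → 1: 23+4 = 27
3 → 1: 24 = 24
The minimum is 24 via 3 → 1.
So from 3 the first move is to 1.

1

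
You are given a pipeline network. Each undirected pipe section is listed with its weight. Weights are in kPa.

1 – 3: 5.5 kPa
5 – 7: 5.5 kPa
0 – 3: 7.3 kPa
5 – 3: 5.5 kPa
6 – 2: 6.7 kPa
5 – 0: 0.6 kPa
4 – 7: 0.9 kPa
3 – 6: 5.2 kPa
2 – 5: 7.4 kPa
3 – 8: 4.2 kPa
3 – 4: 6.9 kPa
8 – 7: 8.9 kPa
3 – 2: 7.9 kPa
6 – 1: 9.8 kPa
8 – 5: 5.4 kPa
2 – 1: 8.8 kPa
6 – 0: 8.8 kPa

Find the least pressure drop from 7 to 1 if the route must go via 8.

18.6 kPa

Shortest 7→8: 7 → 8 = 8.9
Best 8 to 1: 8 → 3 → 1 costing 9.7
Total via 8: 8.9 + 9.7 = 18.6 kPa.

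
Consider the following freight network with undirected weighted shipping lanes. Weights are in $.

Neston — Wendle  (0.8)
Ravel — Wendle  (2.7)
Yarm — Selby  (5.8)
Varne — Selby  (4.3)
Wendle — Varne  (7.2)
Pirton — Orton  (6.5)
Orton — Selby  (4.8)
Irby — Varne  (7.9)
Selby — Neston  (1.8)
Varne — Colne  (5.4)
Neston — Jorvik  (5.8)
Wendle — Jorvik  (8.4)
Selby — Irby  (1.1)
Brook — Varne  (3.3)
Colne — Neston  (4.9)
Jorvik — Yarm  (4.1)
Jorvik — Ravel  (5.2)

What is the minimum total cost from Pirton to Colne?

Settle nodes by increasing distance from Pirton:
Pirton: 0
Orton: 6.5  (via Pirton)
Selby: 11.3  (via Orton)
Irby: 12.4  (via Selby)
Neston: 13.1  (via Selby)
Wendle: 13.9  (via Neston)
Varne: 15.6  (via Selby)
Ravel: 16.6  (via Wendle)
Yarm: 17.1  (via Selby)
Colne: 18  (via Neston)
Shortest route: Pirton–Orton–Selby–Neston–Colne = $18.

$18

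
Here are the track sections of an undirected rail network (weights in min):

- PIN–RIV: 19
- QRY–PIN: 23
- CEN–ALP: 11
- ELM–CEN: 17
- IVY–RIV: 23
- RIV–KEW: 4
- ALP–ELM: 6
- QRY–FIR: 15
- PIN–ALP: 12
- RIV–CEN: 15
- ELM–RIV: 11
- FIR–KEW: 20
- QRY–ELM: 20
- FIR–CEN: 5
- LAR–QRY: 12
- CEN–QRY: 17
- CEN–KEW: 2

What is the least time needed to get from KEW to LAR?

Running Dijkstra from KEW:
KEW: 0
CEN: 2  (via KEW)
RIV: 4  (via KEW)
FIR: 7  (via CEN)
ALP: 13  (via CEN)
ELM: 15  (via RIV)
QRY: 19  (via CEN)
PIN: 23  (via RIV)
IVY: 27  (via RIV)
LAR: 31  (via QRY)
Shortest route: KEW–CEN–QRY–LAR = 31 min.

31 min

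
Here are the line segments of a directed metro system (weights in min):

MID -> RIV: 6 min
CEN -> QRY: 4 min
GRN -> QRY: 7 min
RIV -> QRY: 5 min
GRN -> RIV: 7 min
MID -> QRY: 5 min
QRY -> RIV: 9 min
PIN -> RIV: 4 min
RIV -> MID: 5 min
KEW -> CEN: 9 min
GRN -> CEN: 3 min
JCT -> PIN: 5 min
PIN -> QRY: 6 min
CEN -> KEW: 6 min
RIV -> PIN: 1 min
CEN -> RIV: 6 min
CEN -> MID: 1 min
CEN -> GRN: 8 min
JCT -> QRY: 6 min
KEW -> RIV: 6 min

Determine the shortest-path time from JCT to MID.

14 min

Enumerating some paths:
JCT - PIN - QRY - RIV - MID: 5+6+9+5 = 25
JCT - PIN - RIV - MID: 5+4+5 = 14
JCT - QRY - RIV - MID: 6+9+5 = 20
Cheapest is JCT - PIN - RIV - MID at 14 min.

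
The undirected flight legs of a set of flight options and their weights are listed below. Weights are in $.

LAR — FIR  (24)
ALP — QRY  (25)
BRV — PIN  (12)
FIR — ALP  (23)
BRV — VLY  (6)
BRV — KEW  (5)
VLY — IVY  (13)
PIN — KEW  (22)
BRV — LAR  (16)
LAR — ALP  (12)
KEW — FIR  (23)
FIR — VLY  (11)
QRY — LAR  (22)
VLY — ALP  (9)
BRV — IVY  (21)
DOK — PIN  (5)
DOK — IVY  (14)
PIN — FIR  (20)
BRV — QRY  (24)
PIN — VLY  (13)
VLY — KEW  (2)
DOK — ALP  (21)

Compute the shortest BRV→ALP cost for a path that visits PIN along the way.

$34

Shortest BRV→PIN: BRV–PIN = 12
Shortest PIN→ALP: PIN–VLY–ALP = 22
Total via PIN: 12 + 22 = $34.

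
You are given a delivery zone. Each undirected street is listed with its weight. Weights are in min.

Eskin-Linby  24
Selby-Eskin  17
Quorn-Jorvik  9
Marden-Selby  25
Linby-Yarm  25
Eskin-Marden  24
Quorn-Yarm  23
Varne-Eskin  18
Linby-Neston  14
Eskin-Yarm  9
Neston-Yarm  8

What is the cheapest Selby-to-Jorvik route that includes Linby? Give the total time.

95 min

Best Selby to Linby: Selby–Eskin–Linby costing 41
Best Linby to Jorvik: Linby–Neston–Yarm–Quorn–Jorvik costing 54
Total via Linby: 41 + 54 = 95 min.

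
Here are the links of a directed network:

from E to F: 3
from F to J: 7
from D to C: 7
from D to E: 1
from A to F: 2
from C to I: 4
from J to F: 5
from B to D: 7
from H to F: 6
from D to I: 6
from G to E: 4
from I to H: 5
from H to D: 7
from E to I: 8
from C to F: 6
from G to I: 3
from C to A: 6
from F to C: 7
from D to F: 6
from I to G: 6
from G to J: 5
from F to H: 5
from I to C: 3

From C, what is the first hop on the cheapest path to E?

I

Candidate routes:
C–A–F–H–D–E: 6+2+5+7+1 = 21
C–I–H–D–E: 4+5+7+1 = 17
C–F–H–D–E: 6+5+7+1 = 19
C–I–G–E: 4+6+4 = 14
The minimum is 14 via C–I–G–E.
So from C the first move is to I.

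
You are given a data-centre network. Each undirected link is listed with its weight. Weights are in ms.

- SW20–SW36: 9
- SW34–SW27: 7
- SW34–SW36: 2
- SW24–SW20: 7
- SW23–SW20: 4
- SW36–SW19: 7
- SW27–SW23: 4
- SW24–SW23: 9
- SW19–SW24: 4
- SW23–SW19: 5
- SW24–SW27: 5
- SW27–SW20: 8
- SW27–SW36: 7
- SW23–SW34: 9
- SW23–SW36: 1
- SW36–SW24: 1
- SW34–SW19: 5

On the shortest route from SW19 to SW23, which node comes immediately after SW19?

Candidate routes:
SW19 - SW34 - SW36 - SW23: 5+2+1 = 8
SW19 - SW36 - SW23: 7+1 = 8
SW19 - SW24 - SW36 - SW23: 4+1+1 = 6
SW19 - SW23: 5 = 5
Cheapest is SW19 - SW23 at 5 ms.
So from SW19 the first move is to SW23.

SW23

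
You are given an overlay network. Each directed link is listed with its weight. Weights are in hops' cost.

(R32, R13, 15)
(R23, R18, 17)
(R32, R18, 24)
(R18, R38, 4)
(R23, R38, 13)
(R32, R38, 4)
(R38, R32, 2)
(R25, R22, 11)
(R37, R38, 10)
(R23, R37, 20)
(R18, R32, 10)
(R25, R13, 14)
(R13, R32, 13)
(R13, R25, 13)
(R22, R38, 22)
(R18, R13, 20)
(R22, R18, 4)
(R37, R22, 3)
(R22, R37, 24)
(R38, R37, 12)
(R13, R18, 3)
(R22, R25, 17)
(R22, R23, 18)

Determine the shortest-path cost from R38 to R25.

30 hops' cost

Compare a few routes:
R38 - R37 - R22 - R18 - R13 - R25: 12+3+4+20+13 = 52
R38 - R32 - R13 - R25: 2+15+13 = 30
R38 - R37 - R22 - R25: 12+3+17 = 32
Cheapest is R38 - R32 - R13 - R25 at 30 hops' cost.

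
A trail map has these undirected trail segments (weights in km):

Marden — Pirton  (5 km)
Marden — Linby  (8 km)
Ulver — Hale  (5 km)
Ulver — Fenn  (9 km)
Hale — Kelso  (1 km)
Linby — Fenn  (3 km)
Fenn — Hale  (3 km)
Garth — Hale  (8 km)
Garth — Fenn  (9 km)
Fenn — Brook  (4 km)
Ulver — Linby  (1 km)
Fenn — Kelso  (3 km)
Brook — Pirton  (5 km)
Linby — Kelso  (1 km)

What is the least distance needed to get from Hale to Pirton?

12 km

Shortest distances from Hale:
Hale: 0
Kelso: 1  (via Hale)
Linby: 2  (via Kelso)
Ulver: 3  (via Linby)
Fenn: 3  (via Hale)
Brook: 7  (via Fenn)
Garth: 8  (via Hale)
Marden: 10  (via Linby)
Pirton: 12  (via Brook)
Shortest route: Hale → Fenn → Brook → Pirton = 12 km.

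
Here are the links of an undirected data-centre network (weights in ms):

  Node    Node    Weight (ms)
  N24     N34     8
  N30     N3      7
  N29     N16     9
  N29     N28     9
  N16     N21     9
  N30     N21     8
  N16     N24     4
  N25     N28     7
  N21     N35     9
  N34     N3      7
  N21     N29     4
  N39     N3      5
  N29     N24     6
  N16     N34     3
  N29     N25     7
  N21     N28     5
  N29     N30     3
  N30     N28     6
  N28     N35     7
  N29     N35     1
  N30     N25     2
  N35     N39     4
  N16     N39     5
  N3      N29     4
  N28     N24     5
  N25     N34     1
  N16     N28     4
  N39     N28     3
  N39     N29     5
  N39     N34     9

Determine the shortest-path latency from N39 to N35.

Running Dijkstra from N39:
N39: 0
N28: 3  (via N39)
N35: 4  (via N39)
Shortest route: N39 → N35 = 4 ms.

4 ms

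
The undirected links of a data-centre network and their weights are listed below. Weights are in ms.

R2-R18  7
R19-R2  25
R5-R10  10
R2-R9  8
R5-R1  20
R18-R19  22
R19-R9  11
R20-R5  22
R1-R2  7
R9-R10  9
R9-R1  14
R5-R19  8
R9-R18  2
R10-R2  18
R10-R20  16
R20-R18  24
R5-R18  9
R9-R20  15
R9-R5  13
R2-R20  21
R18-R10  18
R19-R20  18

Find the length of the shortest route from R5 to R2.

Shortest distances from R5:
R5: 0
R19: 8  (via R5)
R18: 9  (via R5)
R10: 10  (via R5)
R9: 11  (via R18)
R2: 16  (via R18)
Shortest route: R5 → R18 → R2 = 16 ms.

16 ms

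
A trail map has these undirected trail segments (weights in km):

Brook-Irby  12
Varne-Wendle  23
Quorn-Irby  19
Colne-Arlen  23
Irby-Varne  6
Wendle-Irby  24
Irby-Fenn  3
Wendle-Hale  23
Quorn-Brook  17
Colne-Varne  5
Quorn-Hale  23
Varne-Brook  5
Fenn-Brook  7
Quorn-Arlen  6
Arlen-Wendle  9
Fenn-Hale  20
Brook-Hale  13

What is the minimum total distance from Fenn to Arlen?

Settle nodes by increasing distance from Fenn:
Fenn: 0
Irby: 3  (via Fenn)
Brook: 7  (via Fenn)
Varne: 9  (via Irby)
Colne: 14  (via Varne)
Hale: 20  (via Fenn)
Quorn: 22  (via Irby)
Wendle: 27  (via Irby)
Arlen: 28  (via Quorn)
Shortest route: Fenn–Irby–Quorn–Arlen = 28 km.

28 km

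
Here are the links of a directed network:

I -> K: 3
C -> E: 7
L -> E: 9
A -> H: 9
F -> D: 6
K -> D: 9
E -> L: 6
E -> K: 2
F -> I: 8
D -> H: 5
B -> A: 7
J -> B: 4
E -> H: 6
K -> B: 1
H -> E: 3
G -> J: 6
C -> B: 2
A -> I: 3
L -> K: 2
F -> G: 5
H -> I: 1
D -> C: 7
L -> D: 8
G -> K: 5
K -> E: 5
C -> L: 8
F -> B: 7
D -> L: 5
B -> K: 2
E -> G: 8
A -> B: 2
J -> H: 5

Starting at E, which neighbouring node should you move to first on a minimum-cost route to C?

Candidate routes:
E → L → D → C: 6+8+7 = 21
E → K → D → C: 2+9+7 = 18
Cheapest is E → K → D → C at 18.
So from E the first move is to K.

K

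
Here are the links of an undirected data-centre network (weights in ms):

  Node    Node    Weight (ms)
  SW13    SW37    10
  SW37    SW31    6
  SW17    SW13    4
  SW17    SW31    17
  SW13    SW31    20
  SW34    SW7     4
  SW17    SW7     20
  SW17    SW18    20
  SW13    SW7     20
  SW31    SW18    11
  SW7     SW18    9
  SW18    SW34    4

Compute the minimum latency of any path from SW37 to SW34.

Shortest distances from SW37:
SW37: 0
SW31: 6  (via SW37)
SW13: 10  (via SW37)
SW17: 14  (via SW13)
SW18: 17  (via SW31)
SW34: 21  (via SW18)
Shortest route: SW37 → SW31 → SW18 → SW34 = 21 ms.

21 ms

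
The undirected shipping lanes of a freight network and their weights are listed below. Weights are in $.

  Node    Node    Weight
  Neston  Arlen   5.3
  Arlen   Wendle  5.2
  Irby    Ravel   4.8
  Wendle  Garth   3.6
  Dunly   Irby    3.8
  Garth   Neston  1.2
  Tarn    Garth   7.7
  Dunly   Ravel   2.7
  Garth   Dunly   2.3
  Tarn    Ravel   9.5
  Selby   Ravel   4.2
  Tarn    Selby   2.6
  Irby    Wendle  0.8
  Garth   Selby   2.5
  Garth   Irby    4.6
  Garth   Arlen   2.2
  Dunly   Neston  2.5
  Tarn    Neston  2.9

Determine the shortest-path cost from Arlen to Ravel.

Running Dijkstra from Arlen:
Arlen: 0
Garth: 2.2  (via Arlen)
Neston: 3.4  (via Garth)
Dunly: 4.5  (via Garth)
Selby: 4.7  (via Garth)
Wendle: 5.2  (via Arlen)
Irby: 6  (via Wendle)
Tarn: 6.3  (via Neston)
Ravel: 7.2  (via Dunly)
Shortest route: Arlen–Garth–Dunly–Ravel = $7.2.

$7.2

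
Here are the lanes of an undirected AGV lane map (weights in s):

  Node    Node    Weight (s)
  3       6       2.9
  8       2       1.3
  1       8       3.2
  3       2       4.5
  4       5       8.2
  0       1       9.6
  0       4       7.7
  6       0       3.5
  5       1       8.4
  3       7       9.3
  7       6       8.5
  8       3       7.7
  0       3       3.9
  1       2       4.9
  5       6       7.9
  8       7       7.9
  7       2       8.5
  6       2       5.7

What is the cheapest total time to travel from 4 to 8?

17.4 s

Running Dijkstra from 4:
4: 0
0: 7.7  (via 4)
5: 8.2  (via 4)
6: 11.2  (via 0)
3: 11.6  (via 0)
2: 16.1  (via 3)
1: 16.6  (via 5)
8: 17.4  (via 2)
Shortest route: 4 → 0 → 3 → 2 → 8 = 17.4 s.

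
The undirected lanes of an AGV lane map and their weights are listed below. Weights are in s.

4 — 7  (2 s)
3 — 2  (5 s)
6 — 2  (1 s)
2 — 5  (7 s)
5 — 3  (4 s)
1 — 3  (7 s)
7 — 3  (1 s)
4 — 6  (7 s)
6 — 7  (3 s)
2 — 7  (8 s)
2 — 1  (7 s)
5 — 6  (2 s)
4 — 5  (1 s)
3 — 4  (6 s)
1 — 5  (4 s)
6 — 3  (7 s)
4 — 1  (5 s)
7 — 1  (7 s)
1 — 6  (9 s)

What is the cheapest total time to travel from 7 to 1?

7 s

Candidate routes:
7–3–1: 1+7 = 8
7–6–5–1: 3+2+4 = 9
7–1: 7 = 7
The minimum is 7 s via 7–1.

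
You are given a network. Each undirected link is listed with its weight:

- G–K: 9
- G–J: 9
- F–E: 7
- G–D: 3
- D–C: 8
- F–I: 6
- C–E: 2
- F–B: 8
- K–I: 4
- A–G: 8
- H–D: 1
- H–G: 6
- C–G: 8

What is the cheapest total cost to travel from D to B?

25

Running Dijkstra from D:
D: 0
H: 1  (via D)
G: 3  (via D)
C: 8  (via D)
E: 10  (via C)
A: 11  (via G)
J: 12  (via G)
K: 12  (via G)
I: 16  (via K)
F: 17  (via E)
B: 25  (via F)
Shortest route: D–C–E–F–B = 25.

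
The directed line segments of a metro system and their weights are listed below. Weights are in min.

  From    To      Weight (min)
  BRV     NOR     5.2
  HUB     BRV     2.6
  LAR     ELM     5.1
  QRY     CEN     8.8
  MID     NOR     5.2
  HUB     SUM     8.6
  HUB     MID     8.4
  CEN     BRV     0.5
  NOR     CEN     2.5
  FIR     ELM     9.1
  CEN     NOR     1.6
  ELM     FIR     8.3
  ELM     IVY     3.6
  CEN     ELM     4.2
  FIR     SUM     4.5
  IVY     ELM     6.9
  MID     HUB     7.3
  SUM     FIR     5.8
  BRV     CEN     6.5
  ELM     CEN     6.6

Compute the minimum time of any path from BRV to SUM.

23.5 min

Candidate routes:
BRV - NOR - CEN - ELM - FIR - SUM: 5.2+2.5+4.2+8.3+4.5 = 24.7
BRV - CEN - ELM - FIR - SUM: 6.5+4.2+8.3+4.5 = 23.5
Cheapest is BRV - CEN - ELM - FIR - SUM at 23.5 min.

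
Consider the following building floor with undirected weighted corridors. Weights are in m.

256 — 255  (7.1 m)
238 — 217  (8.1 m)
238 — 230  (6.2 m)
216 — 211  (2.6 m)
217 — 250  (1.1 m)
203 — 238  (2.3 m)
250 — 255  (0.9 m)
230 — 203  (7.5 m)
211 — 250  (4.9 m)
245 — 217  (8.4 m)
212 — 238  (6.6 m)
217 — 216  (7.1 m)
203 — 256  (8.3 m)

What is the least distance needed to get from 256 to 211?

Shortest distances from 256:
256: 0
255: 7.1  (via 256)
250: 8  (via 255)
203: 8.3  (via 256)
217: 9.1  (via 250)
238: 10.6  (via 203)
211: 12.9  (via 250)
Shortest route: 256 → 255 → 250 → 211 = 12.9 m.

12.9 m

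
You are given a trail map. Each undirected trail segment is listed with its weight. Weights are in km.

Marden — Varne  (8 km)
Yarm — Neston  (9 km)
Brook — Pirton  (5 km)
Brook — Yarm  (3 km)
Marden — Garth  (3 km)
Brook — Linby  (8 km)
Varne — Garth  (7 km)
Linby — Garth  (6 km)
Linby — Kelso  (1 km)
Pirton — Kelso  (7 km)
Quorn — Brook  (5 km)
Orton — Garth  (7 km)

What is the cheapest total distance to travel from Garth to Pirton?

Shortest distances from Garth:
Garth: 0
Marden: 3  (via Garth)
Linby: 6  (via Garth)
Orton: 7  (via Garth)
Varne: 7  (via Garth)
Kelso: 7  (via Linby)
Pirton: 14  (via Kelso)
Shortest route: Garth–Linby–Kelso–Pirton = 14 km.

14 km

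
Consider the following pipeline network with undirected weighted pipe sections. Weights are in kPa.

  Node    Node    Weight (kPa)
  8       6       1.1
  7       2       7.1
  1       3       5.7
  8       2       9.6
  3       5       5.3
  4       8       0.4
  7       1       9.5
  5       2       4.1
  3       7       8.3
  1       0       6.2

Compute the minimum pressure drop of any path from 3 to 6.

Settle nodes by increasing distance from 3:
3: 0
5: 5.3  (via 3)
1: 5.7  (via 3)
7: 8.3  (via 3)
2: 9.4  (via 5)
0: 11.9  (via 1)
8: 19  (via 2)
4: 19.4  (via 8)
6: 20.1  (via 8)
Shortest route: 3–5–2–8–6 = 20.1 kPa.

20.1 kPa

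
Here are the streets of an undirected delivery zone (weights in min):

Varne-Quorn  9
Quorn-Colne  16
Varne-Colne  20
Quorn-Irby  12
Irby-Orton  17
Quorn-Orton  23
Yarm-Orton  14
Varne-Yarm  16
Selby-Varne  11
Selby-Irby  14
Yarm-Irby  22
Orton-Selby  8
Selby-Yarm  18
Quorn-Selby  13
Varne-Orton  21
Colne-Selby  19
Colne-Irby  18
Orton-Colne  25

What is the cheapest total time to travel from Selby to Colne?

Compare a few routes:
Selby - Quorn - Colne: 13+16 = 29
Selby - Colne: 19 = 19
Selby - Varne - Colne: 11+20 = 31
The minimum is 19 min via Selby - Colne.

19 min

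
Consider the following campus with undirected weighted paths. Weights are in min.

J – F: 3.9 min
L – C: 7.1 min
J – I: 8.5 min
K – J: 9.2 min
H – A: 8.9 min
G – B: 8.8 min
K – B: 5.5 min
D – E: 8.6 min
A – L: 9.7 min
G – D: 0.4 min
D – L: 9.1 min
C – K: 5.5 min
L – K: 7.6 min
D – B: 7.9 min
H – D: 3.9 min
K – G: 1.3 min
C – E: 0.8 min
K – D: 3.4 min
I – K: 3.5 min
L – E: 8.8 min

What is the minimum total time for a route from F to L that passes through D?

23.9 min

Best F to D: F–J–K–G–D costing 14.8
Best D to L: D–L costing 9.1
Total via D: 14.8 + 9.1 = 23.9 min.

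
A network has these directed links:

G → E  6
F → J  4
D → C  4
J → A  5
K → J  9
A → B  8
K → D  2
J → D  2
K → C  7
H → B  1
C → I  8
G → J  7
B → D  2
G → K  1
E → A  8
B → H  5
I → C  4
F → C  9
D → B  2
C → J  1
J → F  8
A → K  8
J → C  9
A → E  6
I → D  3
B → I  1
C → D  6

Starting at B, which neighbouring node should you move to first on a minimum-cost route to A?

I

Compare a few routes:
B–D–C–J–A: 2+4+1+5 = 12
B–I–C–J–A: 1+4+1+5 = 11
The minimum is 11 via B–I–C–J–A.
So from B the first move is to I.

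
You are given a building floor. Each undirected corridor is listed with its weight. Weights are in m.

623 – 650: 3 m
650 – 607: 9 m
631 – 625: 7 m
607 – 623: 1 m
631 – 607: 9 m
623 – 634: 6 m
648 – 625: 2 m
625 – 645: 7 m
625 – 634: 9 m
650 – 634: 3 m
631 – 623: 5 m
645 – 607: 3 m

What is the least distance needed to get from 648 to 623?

13 m

Running Dijkstra from 648:
648: 0
625: 2  (via 648)
631: 9  (via 625)
645: 9  (via 625)
634: 11  (via 625)
607: 12  (via 645)
623: 13  (via 607)
Shortest route: 648–625–645–607–623 = 13 m.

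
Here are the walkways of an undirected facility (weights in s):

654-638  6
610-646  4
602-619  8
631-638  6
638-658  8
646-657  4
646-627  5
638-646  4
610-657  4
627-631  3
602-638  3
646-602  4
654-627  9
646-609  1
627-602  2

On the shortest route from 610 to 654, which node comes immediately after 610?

646

Enumerating some paths:
610 → 646 → 602 → 638 → 654: 4+4+3+6 = 17
610 → 657 → 646 → 638 → 654: 4+4+4+6 = 18
610 → 646 → 638 → 654: 4+4+6 = 14
610 → 646 → 627 → 654: 4+5+9 = 18
The minimum is 14 s via 610 → 646 → 638 → 654.
So from 610 the first move is to 646.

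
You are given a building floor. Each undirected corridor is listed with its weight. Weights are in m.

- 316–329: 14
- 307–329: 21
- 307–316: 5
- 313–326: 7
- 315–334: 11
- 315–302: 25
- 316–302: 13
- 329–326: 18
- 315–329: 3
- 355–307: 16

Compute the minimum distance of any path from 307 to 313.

Compare a few routes:
307 → 316 → 302 → 315 → 329 → 326 → 313: 5+13+25+3+18+7 = 71
307 → 316 → 329 → 326 → 313: 5+14+18+7 = 44
307 → 329 → 326 → 313: 21+18+7 = 46
Cheapest is 307 → 316 → 329 → 326 → 313 at 44 m.

44 m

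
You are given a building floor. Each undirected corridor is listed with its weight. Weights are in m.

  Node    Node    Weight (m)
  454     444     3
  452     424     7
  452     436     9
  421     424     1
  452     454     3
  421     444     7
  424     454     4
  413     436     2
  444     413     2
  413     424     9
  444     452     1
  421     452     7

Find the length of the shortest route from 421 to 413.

9 m

Shortest distances from 421:
421: 0
424: 1  (via 421)
454: 5  (via 424)
444: 7  (via 421)
452: 7  (via 421)
413: 9  (via 444)
Shortest route: 421 → 444 → 413 = 9 m.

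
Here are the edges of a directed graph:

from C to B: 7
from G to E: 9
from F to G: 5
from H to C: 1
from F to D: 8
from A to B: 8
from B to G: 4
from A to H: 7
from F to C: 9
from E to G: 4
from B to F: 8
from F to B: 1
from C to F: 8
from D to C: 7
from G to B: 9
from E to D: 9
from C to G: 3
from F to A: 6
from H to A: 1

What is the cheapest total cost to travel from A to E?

20

Settle nodes by increasing distance from A:
A: 0
H: 7  (via A)
B: 8  (via A)
C: 8  (via H)
G: 11  (via C)
F: 16  (via B)
E: 20  (via G)
Shortest route: A → H → C → G → E = 20.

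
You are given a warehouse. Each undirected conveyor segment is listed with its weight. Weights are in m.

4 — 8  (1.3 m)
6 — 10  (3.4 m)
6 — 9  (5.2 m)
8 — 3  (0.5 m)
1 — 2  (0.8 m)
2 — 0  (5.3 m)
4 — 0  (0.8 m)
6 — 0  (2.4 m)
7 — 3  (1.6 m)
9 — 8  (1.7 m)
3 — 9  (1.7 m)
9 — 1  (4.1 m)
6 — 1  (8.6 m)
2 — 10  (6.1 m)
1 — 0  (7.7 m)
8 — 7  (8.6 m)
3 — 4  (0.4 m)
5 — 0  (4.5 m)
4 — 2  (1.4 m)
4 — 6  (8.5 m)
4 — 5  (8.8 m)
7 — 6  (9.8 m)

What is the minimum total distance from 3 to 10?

7 m

Enumerating some paths:
3–4–0–6–10: 0.4+0.8+2.4+3.4 = 7
3–4–2–10: 0.4+1.4+6.1 = 7.9
Cheapest is 3–4–0–6–10 at 7 m.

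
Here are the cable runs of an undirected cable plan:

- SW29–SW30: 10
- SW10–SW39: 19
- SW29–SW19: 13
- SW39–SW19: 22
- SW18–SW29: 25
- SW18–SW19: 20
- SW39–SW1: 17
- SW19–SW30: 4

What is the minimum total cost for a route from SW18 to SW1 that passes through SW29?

77

Best SW18 to SW29: SW18 → SW29 costing 25
Best SW29 to SW1: SW29 → SW19 → SW39 → SW1 costing 52
Total via SW29: 25 + 52 = 77.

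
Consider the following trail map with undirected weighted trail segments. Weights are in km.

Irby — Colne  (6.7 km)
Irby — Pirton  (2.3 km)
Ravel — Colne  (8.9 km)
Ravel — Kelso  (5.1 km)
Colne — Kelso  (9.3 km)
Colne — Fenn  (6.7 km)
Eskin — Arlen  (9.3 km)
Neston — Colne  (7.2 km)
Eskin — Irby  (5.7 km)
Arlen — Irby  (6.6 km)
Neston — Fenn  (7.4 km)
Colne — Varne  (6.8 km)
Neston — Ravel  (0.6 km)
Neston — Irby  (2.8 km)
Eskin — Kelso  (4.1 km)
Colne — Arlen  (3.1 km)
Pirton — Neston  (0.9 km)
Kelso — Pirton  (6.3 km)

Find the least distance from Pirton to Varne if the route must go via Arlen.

18.8 km

Shortest Pirton→Arlen: Pirton–Irby–Arlen = 8.9
Shortest Arlen→Varne: Arlen–Colne–Varne = 9.9
Total via Arlen: 8.9 + 9.9 = 18.8 km.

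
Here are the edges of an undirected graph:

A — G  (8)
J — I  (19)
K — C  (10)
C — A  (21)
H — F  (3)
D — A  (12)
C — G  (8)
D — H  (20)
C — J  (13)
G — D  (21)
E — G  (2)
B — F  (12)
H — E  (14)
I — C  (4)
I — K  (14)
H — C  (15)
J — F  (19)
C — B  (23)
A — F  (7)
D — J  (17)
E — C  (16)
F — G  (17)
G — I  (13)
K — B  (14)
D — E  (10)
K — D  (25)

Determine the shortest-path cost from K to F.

Compare a few routes:
K → B → F: 14+12 = 26
K → C → H → F: 10+15+3 = 28
The minimum is 26 via K → B → F.

26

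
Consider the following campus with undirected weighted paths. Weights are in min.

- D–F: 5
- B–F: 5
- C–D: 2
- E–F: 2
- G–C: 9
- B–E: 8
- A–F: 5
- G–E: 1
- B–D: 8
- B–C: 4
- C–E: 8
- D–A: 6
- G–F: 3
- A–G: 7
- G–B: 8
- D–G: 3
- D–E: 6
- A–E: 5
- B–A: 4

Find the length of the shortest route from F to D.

5 min

Candidate routes:
F - D: 5 = 5
F - G - D: 3+3 = 6
F - E - G - D: 2+1+3 = 6
F - E - D: 2+6 = 8
Cheapest is F - D at 5 min.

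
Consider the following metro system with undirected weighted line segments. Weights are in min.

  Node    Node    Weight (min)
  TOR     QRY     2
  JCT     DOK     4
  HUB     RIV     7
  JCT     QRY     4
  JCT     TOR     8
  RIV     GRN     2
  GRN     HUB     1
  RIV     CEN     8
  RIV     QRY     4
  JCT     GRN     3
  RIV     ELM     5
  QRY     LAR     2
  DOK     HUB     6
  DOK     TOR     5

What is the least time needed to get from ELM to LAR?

Shortest distances from ELM:
ELM: 0
RIV: 5  (via ELM)
GRN: 7  (via RIV)
HUB: 8  (via GRN)
QRY: 9  (via RIV)
JCT: 10  (via GRN)
LAR: 11  (via QRY)
Shortest route: ELM–RIV–QRY–LAR = 11 min.

11 min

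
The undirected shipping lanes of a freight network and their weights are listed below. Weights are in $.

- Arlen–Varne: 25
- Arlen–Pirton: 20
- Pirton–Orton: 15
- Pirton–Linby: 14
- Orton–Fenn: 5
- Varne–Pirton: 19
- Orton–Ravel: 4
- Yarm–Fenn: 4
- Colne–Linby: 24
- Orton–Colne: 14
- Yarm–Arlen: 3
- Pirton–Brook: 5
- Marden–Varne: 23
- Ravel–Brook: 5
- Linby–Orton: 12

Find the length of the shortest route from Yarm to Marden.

$51

Settle nodes by increasing distance from Yarm:
Yarm: 0
Arlen: 3  (via Yarm)
Fenn: 4  (via Yarm)
Orton: 9  (via Fenn)
Ravel: 13  (via Orton)
Brook: 18  (via Ravel)
Linby: 21  (via Orton)
Colne: 23  (via Orton)
Pirton: 23  (via Arlen)
Varne: 28  (via Arlen)
Marden: 51  (via Varne)
Shortest route: Yarm → Arlen → Varne → Marden = $51.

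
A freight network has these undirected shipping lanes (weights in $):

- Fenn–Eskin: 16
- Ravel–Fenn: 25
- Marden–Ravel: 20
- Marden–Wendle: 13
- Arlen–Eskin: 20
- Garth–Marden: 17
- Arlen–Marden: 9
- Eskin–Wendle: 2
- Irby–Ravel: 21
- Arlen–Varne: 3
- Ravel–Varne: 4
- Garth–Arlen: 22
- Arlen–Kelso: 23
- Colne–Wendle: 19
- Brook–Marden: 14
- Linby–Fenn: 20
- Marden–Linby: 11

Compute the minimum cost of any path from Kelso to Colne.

$64

Candidate routes:
Kelso - Arlen - Varne - Ravel - Marden - Wendle - Colne: 23+3+4+20+13+19 = 82
Kelso - Arlen - Marden - Wendle - Colne: 23+9+13+19 = 64
Kelso - Arlen - Varne - Ravel - Fenn - Eskin - Wendle - Colne: 23+3+4+25+16+2+19 = 92
Cheapest is Kelso - Arlen - Marden - Wendle - Colne at $64.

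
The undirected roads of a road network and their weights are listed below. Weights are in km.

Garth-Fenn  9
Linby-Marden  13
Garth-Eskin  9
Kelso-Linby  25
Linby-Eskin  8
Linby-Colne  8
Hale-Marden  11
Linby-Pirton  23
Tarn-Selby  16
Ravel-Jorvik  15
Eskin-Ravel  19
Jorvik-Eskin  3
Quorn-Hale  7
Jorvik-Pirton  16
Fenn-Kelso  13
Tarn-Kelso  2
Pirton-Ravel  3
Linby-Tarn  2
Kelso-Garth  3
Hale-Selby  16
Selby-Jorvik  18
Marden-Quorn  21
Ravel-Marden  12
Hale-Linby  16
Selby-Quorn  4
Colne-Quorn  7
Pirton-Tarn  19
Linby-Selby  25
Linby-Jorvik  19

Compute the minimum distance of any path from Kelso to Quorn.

19 km

Shortest distances from Kelso:
Kelso: 0
Tarn: 2  (via Kelso)
Garth: 3  (via Kelso)
Linby: 4  (via Tarn)
Fenn: 12  (via Garth)
Colne: 12  (via Linby)
Eskin: 12  (via Garth)
Jorvik: 15  (via Eskin)
Marden: 17  (via Linby)
Selby: 18  (via Tarn)
Quorn: 19  (via Colne)
Shortest route: Kelso–Tarn–Linby–Colne–Quorn = 19 km.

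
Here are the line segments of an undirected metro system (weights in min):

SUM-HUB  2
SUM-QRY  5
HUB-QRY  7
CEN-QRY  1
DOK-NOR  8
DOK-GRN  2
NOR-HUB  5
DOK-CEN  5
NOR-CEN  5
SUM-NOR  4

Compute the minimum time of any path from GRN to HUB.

15 min

Settle nodes by increasing distance from GRN:
GRN: 0
DOK: 2  (via GRN)
CEN: 7  (via DOK)
QRY: 8  (via CEN)
NOR: 10  (via DOK)
SUM: 13  (via QRY)
HUB: 15  (via QRY)
Shortest route: GRN → DOK → CEN → QRY → HUB = 15 min.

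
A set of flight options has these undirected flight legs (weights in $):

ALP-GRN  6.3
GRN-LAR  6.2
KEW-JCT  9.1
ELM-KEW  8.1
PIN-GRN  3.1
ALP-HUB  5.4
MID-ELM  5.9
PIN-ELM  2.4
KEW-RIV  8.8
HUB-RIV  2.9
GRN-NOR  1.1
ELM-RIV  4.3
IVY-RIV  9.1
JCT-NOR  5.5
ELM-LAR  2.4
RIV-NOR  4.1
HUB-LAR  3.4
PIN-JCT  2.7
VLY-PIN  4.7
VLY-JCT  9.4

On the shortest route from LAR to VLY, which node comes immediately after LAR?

Candidate routes:
LAR → ELM → PIN → JCT → VLY: 2.4+2.4+2.7+9.4 = 16.9
LAR → GRN → PIN → VLY: 6.2+3.1+4.7 = 14
LAR → HUB → RIV → ELM → PIN → VLY: 3.4+2.9+4.3+2.4+4.7 = 17.7
LAR → ELM → PIN → VLY: 2.4+2.4+4.7 = 9.5
Cheapest is LAR → ELM → PIN → VLY at $9.5.
So from LAR the first move is to ELM.

ELM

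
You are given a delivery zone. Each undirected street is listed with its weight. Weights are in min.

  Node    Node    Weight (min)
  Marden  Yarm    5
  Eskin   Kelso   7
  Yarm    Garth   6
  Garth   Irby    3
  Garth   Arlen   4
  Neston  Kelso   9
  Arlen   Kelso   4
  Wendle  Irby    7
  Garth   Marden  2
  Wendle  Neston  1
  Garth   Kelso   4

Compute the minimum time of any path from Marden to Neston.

13 min

Settle nodes by increasing distance from Marden:
Marden: 0
Garth: 2  (via Marden)
Yarm: 5  (via Marden)
Irby: 5  (via Garth)
Kelso: 6  (via Garth)
Arlen: 6  (via Garth)
Wendle: 12  (via Irby)
Neston: 13  (via Wendle)
Shortest route: Marden → Garth → Irby → Wendle → Neston = 13 min.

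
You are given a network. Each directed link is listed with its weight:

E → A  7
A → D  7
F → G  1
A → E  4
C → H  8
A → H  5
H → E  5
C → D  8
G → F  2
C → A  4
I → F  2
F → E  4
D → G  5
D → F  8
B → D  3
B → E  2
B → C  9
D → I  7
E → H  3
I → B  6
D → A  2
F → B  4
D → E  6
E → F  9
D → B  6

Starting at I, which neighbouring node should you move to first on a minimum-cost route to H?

F

Candidate routes:
I–B–E–H: 6+2+3 = 11
I–F–E–H: 2+4+3 = 9
I–B–D–A–H: 6+3+2+5 = 16
I–F–B–E–H: 2+4+2+3 = 11
Cheapest is I–F–E–H at 9.
So from I the first move is to F.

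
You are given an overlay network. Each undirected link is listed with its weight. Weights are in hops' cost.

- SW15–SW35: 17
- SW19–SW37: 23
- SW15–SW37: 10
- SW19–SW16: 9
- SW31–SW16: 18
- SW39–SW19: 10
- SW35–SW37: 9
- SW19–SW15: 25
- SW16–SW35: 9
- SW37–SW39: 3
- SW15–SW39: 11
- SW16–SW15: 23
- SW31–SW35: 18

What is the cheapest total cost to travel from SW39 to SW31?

Shortest distances from SW39:
SW39: 0
SW37: 3  (via SW39)
SW19: 10  (via SW39)
SW15: 11  (via SW39)
SW35: 12  (via SW37)
SW16: 19  (via SW19)
SW31: 30  (via SW35)
Shortest route: SW39–SW37–SW35–SW31 = 30 hops' cost.

30 hops' cost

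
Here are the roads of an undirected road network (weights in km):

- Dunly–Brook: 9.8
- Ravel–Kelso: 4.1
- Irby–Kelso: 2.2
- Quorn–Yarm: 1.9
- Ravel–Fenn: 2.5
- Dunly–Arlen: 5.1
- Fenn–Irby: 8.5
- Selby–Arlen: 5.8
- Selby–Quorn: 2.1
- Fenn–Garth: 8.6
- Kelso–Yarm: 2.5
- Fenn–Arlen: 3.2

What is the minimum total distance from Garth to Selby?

17.6 km

Shortest distances from Garth:
Garth: 0
Fenn: 8.6  (via Garth)
Ravel: 11.1  (via Fenn)
Arlen: 11.8  (via Fenn)
Kelso: 15.2  (via Ravel)
Dunly: 16.9  (via Arlen)
Irby: 17.1  (via Fenn)
Selby: 17.6  (via Arlen)
Shortest route: Garth–Fenn–Arlen–Selby = 17.6 km.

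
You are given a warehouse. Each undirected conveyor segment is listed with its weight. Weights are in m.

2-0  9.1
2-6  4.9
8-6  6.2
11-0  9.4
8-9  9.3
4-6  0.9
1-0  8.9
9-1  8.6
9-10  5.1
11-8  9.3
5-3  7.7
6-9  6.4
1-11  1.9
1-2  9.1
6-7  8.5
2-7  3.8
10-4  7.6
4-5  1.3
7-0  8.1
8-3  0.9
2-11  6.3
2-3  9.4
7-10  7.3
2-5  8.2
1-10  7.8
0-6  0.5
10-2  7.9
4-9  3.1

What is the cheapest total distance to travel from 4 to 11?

10.8 m

Running Dijkstra from 4:
4: 0
6: 0.9  (via 4)
5: 1.3  (via 4)
0: 1.4  (via 6)
9: 3.1  (via 4)
2: 5.8  (via 6)
8: 7.1  (via 6)
10: 7.6  (via 4)
3: 8  (via 8)
7: 9.4  (via 6)
1: 10.3  (via 0)
11: 10.8  (via 0)
Shortest route: 4–6–0–11 = 10.8 m.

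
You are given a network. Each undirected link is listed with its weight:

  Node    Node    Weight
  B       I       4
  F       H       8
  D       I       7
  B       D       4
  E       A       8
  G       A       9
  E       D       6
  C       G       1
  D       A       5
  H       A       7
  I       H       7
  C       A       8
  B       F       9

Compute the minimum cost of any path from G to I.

21

Compare a few routes:
G → A → D → I: 9+5+7 = 21
G → A → D → B → I: 9+5+4+4 = 22
G → C → A → D → B → I: 1+8+5+4+4 = 22
Cheapest is G → A → D → I at 21.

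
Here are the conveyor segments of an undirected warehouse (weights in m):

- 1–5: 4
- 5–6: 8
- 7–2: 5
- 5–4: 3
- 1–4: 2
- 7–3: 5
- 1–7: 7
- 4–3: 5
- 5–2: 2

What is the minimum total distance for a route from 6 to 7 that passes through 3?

21 m

Best 6 to 3: 6 → 5 → 4 → 3 costing 16
Best 3 to 7: 3 → 7 costing 5
Total via 3: 16 + 5 = 21 m.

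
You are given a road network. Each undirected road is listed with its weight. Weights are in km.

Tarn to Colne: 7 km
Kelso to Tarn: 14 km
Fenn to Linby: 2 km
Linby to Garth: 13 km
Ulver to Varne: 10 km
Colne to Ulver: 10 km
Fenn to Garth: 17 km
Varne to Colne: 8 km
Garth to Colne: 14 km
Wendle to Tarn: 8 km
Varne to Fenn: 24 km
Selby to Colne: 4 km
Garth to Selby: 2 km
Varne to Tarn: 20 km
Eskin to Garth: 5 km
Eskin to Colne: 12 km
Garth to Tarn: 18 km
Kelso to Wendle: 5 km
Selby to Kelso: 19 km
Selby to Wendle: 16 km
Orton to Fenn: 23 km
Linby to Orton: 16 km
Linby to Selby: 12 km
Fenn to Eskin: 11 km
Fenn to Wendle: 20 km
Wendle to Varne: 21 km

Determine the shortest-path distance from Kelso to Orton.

43 km

Enumerating some paths:
Kelso → Wendle → Fenn → Linby → Orton: 5+20+2+16 = 43
Kelso → Selby → Linby → Orton: 19+12+16 = 47
Cheapest is Kelso → Wendle → Fenn → Linby → Orton at 43 km.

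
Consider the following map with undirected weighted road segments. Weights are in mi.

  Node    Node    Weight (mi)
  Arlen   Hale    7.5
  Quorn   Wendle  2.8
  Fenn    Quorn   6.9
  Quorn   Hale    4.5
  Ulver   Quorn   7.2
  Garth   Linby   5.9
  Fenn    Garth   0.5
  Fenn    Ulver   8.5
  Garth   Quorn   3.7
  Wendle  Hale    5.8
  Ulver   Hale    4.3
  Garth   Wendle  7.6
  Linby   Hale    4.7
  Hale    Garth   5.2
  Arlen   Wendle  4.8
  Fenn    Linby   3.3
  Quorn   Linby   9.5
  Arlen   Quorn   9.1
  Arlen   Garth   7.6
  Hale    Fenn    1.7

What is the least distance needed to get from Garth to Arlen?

Enumerating some paths:
Garth → Fenn → Hale → Arlen: 0.5+1.7+7.5 = 9.7
Garth → Quorn → Wendle → Arlen: 3.7+2.8+4.8 = 11.3
Garth → Wendle → Arlen: 7.6+4.8 = 12.4
Garth → Arlen: 7.6 = 7.6
The minimum is 7.6 mi via Garth → Arlen.

7.6 mi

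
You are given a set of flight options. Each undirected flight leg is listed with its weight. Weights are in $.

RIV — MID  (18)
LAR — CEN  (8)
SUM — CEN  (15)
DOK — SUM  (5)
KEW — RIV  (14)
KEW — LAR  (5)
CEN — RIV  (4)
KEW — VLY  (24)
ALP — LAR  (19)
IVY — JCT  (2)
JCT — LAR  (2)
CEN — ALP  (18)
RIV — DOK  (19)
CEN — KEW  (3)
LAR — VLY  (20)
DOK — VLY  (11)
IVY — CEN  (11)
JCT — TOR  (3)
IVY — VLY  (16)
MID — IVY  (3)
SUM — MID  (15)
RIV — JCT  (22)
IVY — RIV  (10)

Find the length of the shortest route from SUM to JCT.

Shortest distances from SUM:
SUM: 0
DOK: 5  (via SUM)
CEN: 15  (via SUM)
MID: 15  (via SUM)
VLY: 16  (via DOK)
IVY: 18  (via MID)
KEW: 18  (via CEN)
RIV: 19  (via CEN)
JCT: 20  (via IVY)
Shortest route: SUM–MID–IVY–JCT = $20.

$20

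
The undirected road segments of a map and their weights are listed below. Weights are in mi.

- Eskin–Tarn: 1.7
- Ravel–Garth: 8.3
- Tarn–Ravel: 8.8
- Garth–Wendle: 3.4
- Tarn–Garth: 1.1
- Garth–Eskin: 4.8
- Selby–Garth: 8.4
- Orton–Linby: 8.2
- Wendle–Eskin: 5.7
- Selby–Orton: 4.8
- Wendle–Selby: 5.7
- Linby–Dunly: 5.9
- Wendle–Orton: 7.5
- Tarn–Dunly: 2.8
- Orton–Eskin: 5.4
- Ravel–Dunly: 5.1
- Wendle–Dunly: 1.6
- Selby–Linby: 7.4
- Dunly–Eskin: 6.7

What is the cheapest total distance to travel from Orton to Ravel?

14.2 mi

Candidate routes:
Orton → Eskin → Tarn → Dunly → Ravel: 5.4+1.7+2.8+5.1 = 15
Orton → Wendle → Dunly → Ravel: 7.5+1.6+5.1 = 14.2
Cheapest is Orton → Wendle → Dunly → Ravel at 14.2 mi.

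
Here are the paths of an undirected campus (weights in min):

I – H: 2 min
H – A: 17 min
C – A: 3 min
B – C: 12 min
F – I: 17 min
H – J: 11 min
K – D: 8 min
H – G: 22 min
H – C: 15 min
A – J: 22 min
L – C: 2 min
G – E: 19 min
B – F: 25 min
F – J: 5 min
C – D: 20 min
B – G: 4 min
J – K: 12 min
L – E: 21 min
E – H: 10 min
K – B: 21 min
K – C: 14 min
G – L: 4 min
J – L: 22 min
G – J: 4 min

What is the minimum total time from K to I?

Candidate routes:
K → C → H → I: 14+15+2 = 31
K → J → H → I: 12+11+2 = 25
The minimum is 25 min via K → J → H → I.

25 min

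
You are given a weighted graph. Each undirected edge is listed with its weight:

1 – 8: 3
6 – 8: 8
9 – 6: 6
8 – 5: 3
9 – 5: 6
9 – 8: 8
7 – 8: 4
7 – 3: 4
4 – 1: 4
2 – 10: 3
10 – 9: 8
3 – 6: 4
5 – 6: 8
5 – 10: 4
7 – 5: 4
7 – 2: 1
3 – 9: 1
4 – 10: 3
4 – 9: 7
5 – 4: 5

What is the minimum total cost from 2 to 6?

9

Candidate routes:
2–7–8–6: 1+4+8 = 13
2–7–3–9–6: 1+4+1+6 = 12
2–7–5–6: 1+4+8 = 13
2–7–3–6: 1+4+4 = 9
Cheapest is 2–7–3–6 at 9.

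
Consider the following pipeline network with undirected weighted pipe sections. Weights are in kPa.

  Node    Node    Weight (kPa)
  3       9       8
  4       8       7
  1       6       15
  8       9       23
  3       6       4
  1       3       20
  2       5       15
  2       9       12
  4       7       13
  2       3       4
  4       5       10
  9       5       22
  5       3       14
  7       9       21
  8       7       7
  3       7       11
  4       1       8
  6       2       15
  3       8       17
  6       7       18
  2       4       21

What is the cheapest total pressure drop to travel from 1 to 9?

27 kPa

Enumerating some paths:
1–6–3–9: 15+4+8 = 27
1–3–9: 20+8 = 28
The minimum is 27 kPa via 1–6–3–9.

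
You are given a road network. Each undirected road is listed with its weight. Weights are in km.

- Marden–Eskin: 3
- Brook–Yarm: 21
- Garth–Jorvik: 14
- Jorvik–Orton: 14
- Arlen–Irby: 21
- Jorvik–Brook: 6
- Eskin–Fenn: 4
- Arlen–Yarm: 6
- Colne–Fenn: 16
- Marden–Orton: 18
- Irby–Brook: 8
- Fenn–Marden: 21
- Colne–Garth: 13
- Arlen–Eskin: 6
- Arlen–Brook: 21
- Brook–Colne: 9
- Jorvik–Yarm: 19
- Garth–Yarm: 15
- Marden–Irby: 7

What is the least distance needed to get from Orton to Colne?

29 km

Candidate routes:
Orton - Jorvik - Garth - Colne: 14+14+13 = 41
Orton - Jorvik - Brook - Colne: 14+6+9 = 29
Orton - Marden - Eskin - Fenn - Colne: 18+3+4+16 = 41
Cheapest is Orton - Jorvik - Brook - Colne at 29 km.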